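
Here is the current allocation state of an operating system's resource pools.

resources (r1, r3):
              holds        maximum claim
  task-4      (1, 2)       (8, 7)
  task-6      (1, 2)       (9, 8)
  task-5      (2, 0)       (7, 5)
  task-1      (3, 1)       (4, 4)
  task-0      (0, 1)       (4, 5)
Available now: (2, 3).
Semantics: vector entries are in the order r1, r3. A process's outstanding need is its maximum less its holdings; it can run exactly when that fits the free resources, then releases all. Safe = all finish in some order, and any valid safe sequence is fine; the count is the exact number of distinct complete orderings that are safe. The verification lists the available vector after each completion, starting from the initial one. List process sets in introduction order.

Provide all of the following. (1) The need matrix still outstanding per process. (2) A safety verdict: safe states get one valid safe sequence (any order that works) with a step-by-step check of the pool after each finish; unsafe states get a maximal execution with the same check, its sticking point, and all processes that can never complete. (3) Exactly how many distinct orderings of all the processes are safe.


(1) Outstanding need per process (order r1, r3):
  task-4: (7, 5)
  task-6: (8, 6)
  task-5: (5, 5)
  task-1: (1, 3)
  task-0: (4, 4)
(2) The state is SAFE; one workable sequence: task-1, task-0, task-5, task-4, task-6.
Key observation: reading the order forward, task-1 is the first process whose need (1, 3) meets the free pool (2, 3) exactly on a resource it requests.
Check, step by step:
  pool = (2, 3)
  run task-1 (needs (1, 3), free (2, 3)); after release of (3, 1) the pool is (5, 4)
  run task-0 (needs (4, 4), free (5, 4)); after release of (0, 1) the pool is (5, 5)
  run task-5 (needs (5, 5), free (5, 5)); after release of (2, 0) the pool is (7, 5)
  run task-4 (needs (7, 5), free (7, 5)); after release of (1, 2) the pool is (8, 7)
  run task-6 (needs (8, 6), free (8, 7)); after release of (1, 2) the pool is (9, 9)
(3) The exact count: 1 of the possible complete orderings is a safe sequence.


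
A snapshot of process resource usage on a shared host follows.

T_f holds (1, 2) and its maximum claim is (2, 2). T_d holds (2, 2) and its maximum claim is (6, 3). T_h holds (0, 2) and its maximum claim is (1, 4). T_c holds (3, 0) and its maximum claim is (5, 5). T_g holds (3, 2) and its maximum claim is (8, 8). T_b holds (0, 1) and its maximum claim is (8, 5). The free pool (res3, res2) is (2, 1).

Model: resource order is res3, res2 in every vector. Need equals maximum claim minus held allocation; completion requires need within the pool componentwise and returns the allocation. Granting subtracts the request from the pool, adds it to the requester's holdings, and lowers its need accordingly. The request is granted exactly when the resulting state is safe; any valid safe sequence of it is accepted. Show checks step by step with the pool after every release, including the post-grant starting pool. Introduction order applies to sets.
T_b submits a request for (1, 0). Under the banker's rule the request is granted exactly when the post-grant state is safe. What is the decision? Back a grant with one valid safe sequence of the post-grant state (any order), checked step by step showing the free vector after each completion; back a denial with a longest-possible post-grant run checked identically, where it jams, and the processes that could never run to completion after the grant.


GRANT — the state after the grant stays safe, e.g. via T_f, T_h, T_c, T_d, T_b, T_g.
Key observation: after the grant the pool drops to (1, 1), which still lets T_f finish first and unwind the rest.
Verifying the post-grant state step by step:
  pool = (1, 1)
  run T_f (needs (1, 0), free (1, 1)); after release of (1, 2) the pool is (2, 3)
  run T_h (needs (1, 2), free (2, 3)); after release of (0, 2) the pool is (2, 5)
  run T_c (needs (2, 5), free (2, 5)); after release of (3, 0) the pool is (5, 5)
  run T_d (needs (4, 1), free (5, 5)); after release of (2, 2) the pool is (7, 7)
  run T_b (needs (7, 4), free (7, 7)); after release of (1, 1) the pool is (8, 8)
  run T_g (needs (5, 6), free (8, 8)); after release of (3, 2) the pool is (11, 10)


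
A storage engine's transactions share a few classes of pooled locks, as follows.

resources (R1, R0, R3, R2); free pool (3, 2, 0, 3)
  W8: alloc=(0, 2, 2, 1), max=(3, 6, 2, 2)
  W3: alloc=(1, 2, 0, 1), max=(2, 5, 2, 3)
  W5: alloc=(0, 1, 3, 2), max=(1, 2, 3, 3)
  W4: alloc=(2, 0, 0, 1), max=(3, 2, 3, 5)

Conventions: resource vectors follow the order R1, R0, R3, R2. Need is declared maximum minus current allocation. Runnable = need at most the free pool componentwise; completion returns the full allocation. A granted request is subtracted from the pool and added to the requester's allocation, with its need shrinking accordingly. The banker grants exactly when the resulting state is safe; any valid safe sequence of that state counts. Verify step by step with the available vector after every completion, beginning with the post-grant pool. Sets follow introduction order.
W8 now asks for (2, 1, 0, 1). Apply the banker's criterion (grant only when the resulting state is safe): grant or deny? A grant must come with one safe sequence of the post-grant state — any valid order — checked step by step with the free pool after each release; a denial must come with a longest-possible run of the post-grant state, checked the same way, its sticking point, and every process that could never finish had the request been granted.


DENY: after the grant no complete ordering would exist.
Key observation: the pool after W5, W4 is (3, 2, 3, 5); every surviving request exceeds it in R0, so progress ends there.
On the post-grant state, W5, W4 is a maximal run — nothing extends it. Step-by-step check:
  pool = (1, 1, 0, 2)
  W5: need (1, 1, 0, 1) fits (1, 1, 0, 2); releases (0, 1, 3, 2), pool now (1, 2, 3, 4)
  W4: need (1, 2, 3, 4) fits (1, 2, 3, 4); releases (2, 0, 0, 1), pool now (3, 2, 3, 5)
  W8 still needs (1, 3, 0, 0) but only (3, 2, 3, 5) is free — short on R0
  W3 still needs (1, 3, 2, 2) but only (3, 2, 3, 5) is free — short on R0
Had the request been granted, W8 and W3 could never finish.


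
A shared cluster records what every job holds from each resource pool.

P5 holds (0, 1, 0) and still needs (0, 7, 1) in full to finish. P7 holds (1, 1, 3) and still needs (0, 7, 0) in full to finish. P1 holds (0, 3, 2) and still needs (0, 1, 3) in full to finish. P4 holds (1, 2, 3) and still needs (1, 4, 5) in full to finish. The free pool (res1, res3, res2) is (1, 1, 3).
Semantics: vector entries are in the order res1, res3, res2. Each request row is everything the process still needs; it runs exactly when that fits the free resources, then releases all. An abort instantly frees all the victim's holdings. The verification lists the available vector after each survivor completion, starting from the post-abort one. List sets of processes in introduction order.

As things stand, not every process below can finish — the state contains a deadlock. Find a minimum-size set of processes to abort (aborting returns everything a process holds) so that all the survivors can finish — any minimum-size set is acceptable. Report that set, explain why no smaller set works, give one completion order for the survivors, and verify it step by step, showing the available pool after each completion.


The answer: abort P7.
Key observation: P5 was stuck for good until P7 gave back (1, 1, 3); in the order shown it finishes at step 3.
No smaller set exists: with zero aborts the deadlock remains.
The survivors complete as P1, P4, P5. Step-by-step check (starting from the post-abort pool):
  pool = (2, 2, 6)
  run P1 (needs (0, 1, 3), free (2, 2, 6)); after release of (0, 3, 2) the pool is (2, 5, 8)
  run P4 (needs (1, 4, 5), free (2, 5, 8)); after release of (1, 2, 3) the pool is (3, 7, 11)
  run P5 (needs (0, 7, 1), free (3, 7, 11)); after release of (0, 1, 0) the pool is (3, 8, 11)


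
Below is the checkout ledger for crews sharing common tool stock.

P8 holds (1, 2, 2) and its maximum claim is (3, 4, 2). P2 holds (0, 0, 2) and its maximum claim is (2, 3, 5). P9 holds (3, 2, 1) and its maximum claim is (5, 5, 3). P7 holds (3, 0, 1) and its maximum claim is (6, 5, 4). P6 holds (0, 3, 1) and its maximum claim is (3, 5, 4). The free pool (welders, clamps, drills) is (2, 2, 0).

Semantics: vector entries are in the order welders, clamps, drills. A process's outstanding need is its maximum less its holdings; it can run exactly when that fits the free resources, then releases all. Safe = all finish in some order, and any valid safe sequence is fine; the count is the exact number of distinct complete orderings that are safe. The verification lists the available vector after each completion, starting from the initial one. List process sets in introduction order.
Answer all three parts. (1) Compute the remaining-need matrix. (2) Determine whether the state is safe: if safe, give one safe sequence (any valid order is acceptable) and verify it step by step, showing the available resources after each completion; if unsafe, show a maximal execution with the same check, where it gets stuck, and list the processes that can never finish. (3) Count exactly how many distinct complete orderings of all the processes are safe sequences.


(1) Need matrix, components ordered welders, clamps, drills:
  P8: (2, 2, 0)
  P2: (2, 3, 3)
  P9: (2, 3, 2)
  P7: (3, 5, 3)
  P6: (3, 2, 3)
(2) The state is SAFE; one workable sequence: P8, P9, P7, P6, P2.
Key observation: P8 marks the first exact bind of the order: its need (2, 2, 0) fits the free (2, 2, 0) with zero slack on a requested resource.
Verifying each step:
  pool = (2, 2, 0)
  run P8 (needs (2, 2, 0), free (2, 2, 0)); after release of (1, 2, 2) the pool is (3, 4, 2)
  run P9 (needs (2, 3, 2), free (3, 4, 2)); after release of (3, 2, 1) the pool is (6, 6, 3)
  run P7 (needs (3, 5, 3), free (6, 6, 3)); after release of (3, 0, 1) the pool is (9, 6, 4)
  run P6 (needs (3, 2, 3), free (9, 6, 4)); after release of (0, 3, 1) the pool is (9, 9, 5)
  run P2 (needs (2, 3, 3), free (9, 9, 5)); after release of (0, 0, 2) the pool is (9, 9, 7)
(3) Exactly 6 of the possible complete orderings are safe sequences.


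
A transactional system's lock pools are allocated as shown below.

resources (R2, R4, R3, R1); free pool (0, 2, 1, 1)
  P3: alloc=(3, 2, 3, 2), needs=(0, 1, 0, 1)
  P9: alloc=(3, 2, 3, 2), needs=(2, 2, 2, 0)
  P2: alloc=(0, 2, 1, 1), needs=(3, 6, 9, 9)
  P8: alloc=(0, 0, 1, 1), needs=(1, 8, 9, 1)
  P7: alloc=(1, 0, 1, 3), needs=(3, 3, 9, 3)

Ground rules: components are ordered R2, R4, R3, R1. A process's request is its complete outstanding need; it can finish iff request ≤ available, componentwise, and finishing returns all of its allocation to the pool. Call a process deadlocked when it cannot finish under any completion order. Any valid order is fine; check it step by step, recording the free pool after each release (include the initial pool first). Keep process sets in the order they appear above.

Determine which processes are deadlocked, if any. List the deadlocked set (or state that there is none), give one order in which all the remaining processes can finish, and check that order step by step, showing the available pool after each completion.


Deadlocked set: P2, P8 and P7.
Key observation: P3, P9 can finish, but then (6, 6, 7, 5) is all there is, and the blocked group's R3 demands exceed it.
The rest can finish in the order P3, P9. Verifying each step:
  pool = (0, 2, 1, 1)
  P3: need (0, 1, 0, 1) fits (0, 2, 1, 1); releases (3, 2, 3, 2), pool now (3, 4, 4, 3)
  P9: need (2, 2, 2, 0) fits (3, 4, 4, 3); releases (3, 2, 3, 2), pool now (6, 6, 7, 5)
The stuck group stays short no matter what:
  P2 cannot run: need (3, 6, 9, 9) vs free (6, 6, 7, 5) (insufficient R3 and R1)
  P8 cannot run: need (1, 8, 9, 1) vs free (6, 6, 7, 5) (insufficient R4 and R3)
  P7 cannot run: need (3, 3, 9, 3) vs free (6, 6, 7, 5) (insufficient R3)


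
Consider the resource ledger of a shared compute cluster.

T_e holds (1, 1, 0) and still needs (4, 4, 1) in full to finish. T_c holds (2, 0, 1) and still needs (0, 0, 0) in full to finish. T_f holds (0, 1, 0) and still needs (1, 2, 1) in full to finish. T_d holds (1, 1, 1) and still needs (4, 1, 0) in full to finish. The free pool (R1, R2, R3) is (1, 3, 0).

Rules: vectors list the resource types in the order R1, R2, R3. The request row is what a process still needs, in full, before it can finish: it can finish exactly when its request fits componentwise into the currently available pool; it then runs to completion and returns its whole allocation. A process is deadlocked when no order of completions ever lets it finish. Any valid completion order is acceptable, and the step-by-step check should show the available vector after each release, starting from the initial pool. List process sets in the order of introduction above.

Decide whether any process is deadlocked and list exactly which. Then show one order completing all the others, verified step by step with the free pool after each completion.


Deadlocked set: T_e and T_d.
Key observation: once T_c, T_f finish, the pool peaks at (3, 4, 1) — and every remaining process still needs more R1 than that.
The rest can finish in the order T_c, T_f. Step-by-step check:
  pool = (1, 3, 0)
  T_c needs (0, 0, 0) <= (1, 3, 0) -> finishes; pool += (2, 0, 1) = (3, 3, 1)
  T_f needs (1, 2, 1) <= (3, 3, 1) -> finishes; pool += (0, 1, 0) = (3, 4, 1)
None of the blocked processes ever fits:
  T_e cannot run: need (4, 4, 1) vs free (3, 4, 1) (insufficient R1)
  T_d cannot run: need (4, 1, 0) vs free (3, 4, 1) (insufficient R1)


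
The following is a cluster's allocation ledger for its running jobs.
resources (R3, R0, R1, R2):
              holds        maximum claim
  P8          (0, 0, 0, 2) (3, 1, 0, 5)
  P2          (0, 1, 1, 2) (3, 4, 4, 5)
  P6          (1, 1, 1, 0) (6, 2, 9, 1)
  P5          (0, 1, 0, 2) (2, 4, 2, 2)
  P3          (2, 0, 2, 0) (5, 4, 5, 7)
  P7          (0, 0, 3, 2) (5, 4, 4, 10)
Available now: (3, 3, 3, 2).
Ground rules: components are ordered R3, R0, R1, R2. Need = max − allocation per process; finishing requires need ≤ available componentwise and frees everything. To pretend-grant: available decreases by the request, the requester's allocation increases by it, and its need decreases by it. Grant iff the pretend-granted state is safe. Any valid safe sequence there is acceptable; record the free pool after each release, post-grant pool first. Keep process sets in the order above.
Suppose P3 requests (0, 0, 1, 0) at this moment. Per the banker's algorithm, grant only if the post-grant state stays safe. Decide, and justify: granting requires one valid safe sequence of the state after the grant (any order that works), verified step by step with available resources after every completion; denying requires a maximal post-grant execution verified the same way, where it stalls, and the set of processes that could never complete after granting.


DENY — the pretend-granted state is unsafe.
Key observation: after P5, P8 the pool peaks at (3, 4, 2, 6), and each blocked process is short somewhere: P2 on R1; P6 on R3, R1; P3 on R2; P7 on R3, R2.
On the post-grant state, P5, P8 is a maximal run — nothing extends it. Check, step by step:
  pool = (3, 3, 2, 2)
  P5: need (2, 3, 2, 0) fits (3, 3, 2, 2); releases (0, 1, 0, 2), pool now (3, 4, 2, 4)
  P8: need (3, 1, 0, 3) fits (3, 4, 2, 4); releases (0, 0, 0, 2), pool now (3, 4, 2, 6)
  blocked: P2 wants (3, 3, 3, 3), pool (3, 4, 2, 6) — not enough R1
  blocked: P6 wants (5, 1, 8, 1), pool (3, 4, 2, 6) — not enough R3 and R1
  blocked: P3 wants (3, 4, 2, 7), pool (3, 4, 2, 6) — not enough R2
  blocked: P7 wants (5, 4, 1, 8), pool (3, 4, 2, 6) — not enough R3 and R2
Processes that could never finish after the grant: P2, P6, P3 and P7.


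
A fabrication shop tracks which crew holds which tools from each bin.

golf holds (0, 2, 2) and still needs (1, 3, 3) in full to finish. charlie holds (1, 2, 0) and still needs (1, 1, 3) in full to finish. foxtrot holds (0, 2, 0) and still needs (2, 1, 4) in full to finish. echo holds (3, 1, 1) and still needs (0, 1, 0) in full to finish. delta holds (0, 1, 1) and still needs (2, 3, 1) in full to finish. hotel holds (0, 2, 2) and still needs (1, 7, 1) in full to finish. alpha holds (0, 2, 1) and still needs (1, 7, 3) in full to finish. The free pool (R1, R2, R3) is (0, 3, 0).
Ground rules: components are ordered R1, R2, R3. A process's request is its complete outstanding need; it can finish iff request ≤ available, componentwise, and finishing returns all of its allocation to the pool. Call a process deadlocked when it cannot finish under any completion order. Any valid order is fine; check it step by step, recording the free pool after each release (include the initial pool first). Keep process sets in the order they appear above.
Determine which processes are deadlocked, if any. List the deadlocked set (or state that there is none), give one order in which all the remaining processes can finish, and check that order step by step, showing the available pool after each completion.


The deadlocked set is golf, charlie, foxtrot, hotel and alpha.
Key observation: after echo, delta the pool peaks at (3, 5, 2), and each blocked process is short somewhere: golf on R3; charlie on R3; foxtrot on R3; hotel on R2; alpha on R2, R3.
A valid finishing order for the others: echo, delta. Check, step by step:
  pool = (0, 3, 0)
  echo needs (0, 1, 0) <= (0, 3, 0) -> finishes; pool += (3, 1, 1) = (3, 4, 1)
  delta needs (2, 3, 1) <= (3, 4, 1) -> finishes; pool += (0, 1, 1) = (3, 5, 2)
The blocked processes can never fit:
  golf still needs (1, 3, 3) but only (3, 5, 2) is free — short on R3
  charlie still needs (1, 1, 3) but only (3, 5, 2) is free — short on R3
  foxtrot still needs (2, 1, 4) but only (3, 5, 2) is free — short on R3
  hotel still needs (1, 7, 1) but only (3, 5, 2) is free — short on R2
  alpha still needs (1, 7, 3) but only (3, 5, 2) is free — short on R2 and R3


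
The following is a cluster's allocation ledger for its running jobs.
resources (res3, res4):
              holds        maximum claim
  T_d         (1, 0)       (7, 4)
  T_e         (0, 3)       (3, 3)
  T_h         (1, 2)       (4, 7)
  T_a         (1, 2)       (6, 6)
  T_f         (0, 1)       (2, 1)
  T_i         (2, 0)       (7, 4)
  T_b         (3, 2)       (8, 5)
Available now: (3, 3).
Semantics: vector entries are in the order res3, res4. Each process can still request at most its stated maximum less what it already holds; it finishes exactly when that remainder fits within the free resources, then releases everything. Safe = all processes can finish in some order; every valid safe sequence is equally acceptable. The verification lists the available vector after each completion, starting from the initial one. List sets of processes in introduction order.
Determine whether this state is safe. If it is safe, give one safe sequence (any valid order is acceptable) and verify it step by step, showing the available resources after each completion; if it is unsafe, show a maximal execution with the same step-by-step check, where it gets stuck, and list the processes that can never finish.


UNSAFE — no complete ordering exists.
Key observation: res3 is the bottleneck — with T_e, T_h, T_f done the pool holds (4, 9), short of every remaining need.
Going as far as possible: T_e, T_h, T_f; after that, nothing fits. Walking it through:
  pool = (3, 3)
  T_e needs (3, 0) <= (3, 3) -> finishes; pool += (0, 3) = (3, 6)
  T_h needs (3, 5) <= (3, 6) -> finishes; pool += (1, 2) = (4, 8)
  T_f needs (2, 0) <= (4, 8) -> finishes; pool += (0, 1) = (4, 9)
  T_d still needs (6, 4) but only (4, 9) is free — short on res3
  T_a still needs (5, 4) but only (4, 9) is free — short on res3
  T_i still needs (5, 4) but only (4, 9) is free — short on res3
  T_b still needs (5, 3) but only (4, 9) is free — short on res3
Never able to finish: T_d, T_a, T_i and T_b.


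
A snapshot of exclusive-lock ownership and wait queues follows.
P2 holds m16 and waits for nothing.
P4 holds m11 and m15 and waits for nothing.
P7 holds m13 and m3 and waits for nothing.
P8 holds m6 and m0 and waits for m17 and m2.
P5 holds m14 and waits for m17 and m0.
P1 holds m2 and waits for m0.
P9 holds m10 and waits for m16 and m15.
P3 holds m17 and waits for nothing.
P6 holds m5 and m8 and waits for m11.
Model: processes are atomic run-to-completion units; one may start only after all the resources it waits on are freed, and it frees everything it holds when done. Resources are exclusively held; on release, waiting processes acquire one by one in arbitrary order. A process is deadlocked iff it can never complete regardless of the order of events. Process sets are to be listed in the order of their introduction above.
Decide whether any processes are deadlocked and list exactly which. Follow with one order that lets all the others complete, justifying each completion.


Deadlocked: P8, P5 and P1.
Key observation: the cycle P8 -> P1 -> P8 can never break — each member waits on the next; P5 waits into the deadlock from upstream.
One completion order for the rest: P7, P4, P2, P6, P3, P9.
Verifying each step:
  run P7 (it waits on nothing); releases m13 and m3
  run P4 (it waits on nothing); releases m11 and m15
  run P2 (it waits on nothing); releases m16
  P6: everything it awaited (m11) is free; runs, freeing m5 and m8
  run P3 (it waits on nothing); releases m17
  P9: everything it awaited (m16 and m15) is free; runs, freeing m10


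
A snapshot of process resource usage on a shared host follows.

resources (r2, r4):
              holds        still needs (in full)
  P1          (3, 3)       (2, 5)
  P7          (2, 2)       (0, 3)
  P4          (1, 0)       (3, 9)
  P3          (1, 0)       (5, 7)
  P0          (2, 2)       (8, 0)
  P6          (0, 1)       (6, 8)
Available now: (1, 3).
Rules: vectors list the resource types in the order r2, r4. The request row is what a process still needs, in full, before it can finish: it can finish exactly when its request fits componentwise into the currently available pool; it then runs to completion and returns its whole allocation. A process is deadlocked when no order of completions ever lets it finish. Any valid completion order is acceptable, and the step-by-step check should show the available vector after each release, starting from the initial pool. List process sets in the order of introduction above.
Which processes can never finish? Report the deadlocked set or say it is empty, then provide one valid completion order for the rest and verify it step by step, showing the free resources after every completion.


Nothing here is deadlocked.
Key observation: no deadlock: P7 fits now, and the freed resources carry the rest through.
A valid finishing order for the others: P7, P1, P3, P6, P4, P0. Check, step by step:
  pool = (1, 3)
  run P7 (needs (0, 3), free (1, 3)); after release of (2, 2) the pool is (3, 5)
  run P1 (needs (2, 5), free (3, 5)); after release of (3, 3) the pool is (6, 8)
  run P3 (needs (5, 7), free (6, 8)); after release of (1, 0) the pool is (7, 8)
  run P6 (needs (6, 8), free (7, 8)); after release of (0, 1) the pool is (7, 9)
  run P4 (needs (3, 9), free (7, 9)); after release of (1, 0) the pool is (8, 9)
  run P0 (needs (8, 0), free (8, 9)); after release of (2, 2) the pool is (10, 11)


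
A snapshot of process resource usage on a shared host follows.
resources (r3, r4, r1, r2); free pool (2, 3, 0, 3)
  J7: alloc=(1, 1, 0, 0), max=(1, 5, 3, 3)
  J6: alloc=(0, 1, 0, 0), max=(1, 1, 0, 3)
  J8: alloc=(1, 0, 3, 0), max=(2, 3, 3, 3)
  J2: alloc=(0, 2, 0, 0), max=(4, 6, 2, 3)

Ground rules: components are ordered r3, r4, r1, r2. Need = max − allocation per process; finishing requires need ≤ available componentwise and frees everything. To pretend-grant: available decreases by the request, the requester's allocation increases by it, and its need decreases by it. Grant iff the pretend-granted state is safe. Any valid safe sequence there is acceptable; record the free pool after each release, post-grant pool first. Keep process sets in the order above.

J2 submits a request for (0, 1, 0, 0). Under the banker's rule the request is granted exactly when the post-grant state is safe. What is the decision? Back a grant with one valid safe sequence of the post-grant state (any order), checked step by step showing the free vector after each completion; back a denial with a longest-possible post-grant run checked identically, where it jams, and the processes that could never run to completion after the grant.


DENY: after the grant no complete ordering would exist.
Key observation: after J6, J8 the pool peaks at (3, 3, 3, 3), and each blocked process is short somewhere: J7 on r4; J2 on r3.
On the post-grant state, J6, J8 is a maximal run — nothing extends it. Step-by-step check:
  pool = (2, 2, 0, 3)
  J6 needs (1, 0, 0, 3) <= (2, 2, 0, 3) -> finishes; pool += (0, 1, 0, 0) = (2, 3, 0, 3)
  J8 needs (1, 3, 0, 3) <= (2, 3, 0, 3) -> finishes; pool += (1, 0, 3, 0) = (3, 3, 3, 3)
  J7 cannot run: need (0, 4, 3, 3) vs free (3, 3, 3, 3) (insufficient r4)
  J2 cannot run: need (4, 3, 2, 3) vs free (3, 3, 3, 3) (insufficient r3)
Had the request been granted, J7 and J2 could never finish.


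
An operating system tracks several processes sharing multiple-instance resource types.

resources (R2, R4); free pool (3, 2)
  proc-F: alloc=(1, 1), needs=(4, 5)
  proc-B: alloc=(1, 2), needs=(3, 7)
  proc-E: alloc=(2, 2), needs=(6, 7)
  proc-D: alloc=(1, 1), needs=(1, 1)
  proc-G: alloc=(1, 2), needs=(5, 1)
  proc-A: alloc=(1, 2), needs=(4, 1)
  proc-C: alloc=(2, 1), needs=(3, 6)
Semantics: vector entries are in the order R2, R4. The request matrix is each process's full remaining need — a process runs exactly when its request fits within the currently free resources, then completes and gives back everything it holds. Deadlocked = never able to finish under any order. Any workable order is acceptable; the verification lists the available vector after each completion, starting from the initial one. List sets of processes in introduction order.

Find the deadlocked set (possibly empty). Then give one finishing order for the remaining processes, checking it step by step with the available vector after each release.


Nothing here is deadlocked.
Key observation: proc-D can run right away; the returned allocation unlocks the remaining processes in turn.
One completion order for the rest: proc-D, proc-A, proc-F, proc-G, proc-B, proc-E, proc-C. Step-by-step check:
  pool = (3, 2)
  run proc-D (needs (1, 1), free (3, 2)); after release of (1, 1) the pool is (4, 3)
  run proc-A (needs (4, 1), free (4, 3)); after release of (1, 2) the pool is (5, 5)
  run proc-F (needs (4, 5), free (5, 5)); after release of (1, 1) the pool is (6, 6)
  run proc-G (needs (5, 1), free (6, 6)); after release of (1, 2) the pool is (7, 8)
  run proc-B (needs (3, 7), free (7, 8)); after release of (1, 2) the pool is (8, 10)
  run proc-E (needs (6, 7), free (8, 10)); after release of (2, 2) the pool is (10, 12)
  run proc-C (needs (3, 6), free (10, 12)); after release of (2, 1) the pool is (12, 13)


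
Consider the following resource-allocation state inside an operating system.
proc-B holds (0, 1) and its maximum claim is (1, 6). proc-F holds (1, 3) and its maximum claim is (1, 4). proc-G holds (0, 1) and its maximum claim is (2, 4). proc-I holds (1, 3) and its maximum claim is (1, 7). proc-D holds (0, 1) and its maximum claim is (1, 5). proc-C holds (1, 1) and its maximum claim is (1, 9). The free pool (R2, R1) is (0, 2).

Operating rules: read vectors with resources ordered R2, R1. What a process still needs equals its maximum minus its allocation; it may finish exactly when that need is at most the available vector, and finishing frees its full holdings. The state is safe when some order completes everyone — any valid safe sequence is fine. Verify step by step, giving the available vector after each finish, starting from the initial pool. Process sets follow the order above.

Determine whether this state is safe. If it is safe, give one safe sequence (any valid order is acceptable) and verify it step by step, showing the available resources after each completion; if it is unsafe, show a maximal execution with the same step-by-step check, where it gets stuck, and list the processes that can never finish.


SAFE, for example via the order proc-F, proc-D, proc-B, proc-I, proc-G, proc-C.
Key observation: the first exact fit in this order is proc-D — it needs (1, 4) with (1, 5) free, meeting a requested resource to the last unit.
Check, step by step:
  pool = (0, 2)
  run proc-F (needs (0, 1), free (0, 2)); after release of (1, 3) the pool is (1, 5)
  run proc-D (needs (1, 4), free (1, 5)); after release of (0, 1) the pool is (1, 6)
  run proc-B (needs (1, 5), free (1, 6)); after release of (0, 1) the pool is (1, 7)
  run proc-I (needs (0, 4), free (1, 7)); after release of (1, 3) the pool is (2, 10)
  run proc-G (needs (2, 3), free (2, 10)); after release of (0, 1) the pool is (2, 11)
  run proc-C (needs (0, 8), free (2, 11)); after release of (1, 1) the pool is (3, 12)


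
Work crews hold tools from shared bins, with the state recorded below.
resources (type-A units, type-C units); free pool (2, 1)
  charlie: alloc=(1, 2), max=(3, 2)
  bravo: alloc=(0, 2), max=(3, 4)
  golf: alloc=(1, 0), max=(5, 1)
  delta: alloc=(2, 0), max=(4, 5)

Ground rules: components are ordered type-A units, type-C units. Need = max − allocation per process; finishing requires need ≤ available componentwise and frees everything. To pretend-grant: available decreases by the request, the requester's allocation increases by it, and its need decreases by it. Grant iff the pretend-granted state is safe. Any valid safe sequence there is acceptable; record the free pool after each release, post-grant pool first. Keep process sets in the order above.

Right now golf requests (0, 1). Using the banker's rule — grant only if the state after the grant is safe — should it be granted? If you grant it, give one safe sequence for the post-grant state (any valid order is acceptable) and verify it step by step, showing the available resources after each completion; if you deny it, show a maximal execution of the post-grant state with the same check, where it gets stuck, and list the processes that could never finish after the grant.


DENY — the pretend-granted state is unsafe.
Key observation: after charlie, bravo the pool peaks at (3, 4), and each blocked process is short somewhere: golf on type-A units; delta on type-C units.
After a pretend grant, a maximal execution: charlie, bravo — then nothing else fits. Walking it through:
  pool = (2, 0)
  charlie: need (2, 0) fits (2, 0); releases (1, 2), pool now (3, 2)
  bravo: need (3, 2) fits (3, 2); releases (0, 2), pool now (3, 4)
  blocked: golf wants (4, 0), pool (3, 4) — not enough type-A units
  blocked: delta wants (2, 5), pool (3, 4) — not enough type-C units
Post-grant, the permanently blocked set is golf and delta.


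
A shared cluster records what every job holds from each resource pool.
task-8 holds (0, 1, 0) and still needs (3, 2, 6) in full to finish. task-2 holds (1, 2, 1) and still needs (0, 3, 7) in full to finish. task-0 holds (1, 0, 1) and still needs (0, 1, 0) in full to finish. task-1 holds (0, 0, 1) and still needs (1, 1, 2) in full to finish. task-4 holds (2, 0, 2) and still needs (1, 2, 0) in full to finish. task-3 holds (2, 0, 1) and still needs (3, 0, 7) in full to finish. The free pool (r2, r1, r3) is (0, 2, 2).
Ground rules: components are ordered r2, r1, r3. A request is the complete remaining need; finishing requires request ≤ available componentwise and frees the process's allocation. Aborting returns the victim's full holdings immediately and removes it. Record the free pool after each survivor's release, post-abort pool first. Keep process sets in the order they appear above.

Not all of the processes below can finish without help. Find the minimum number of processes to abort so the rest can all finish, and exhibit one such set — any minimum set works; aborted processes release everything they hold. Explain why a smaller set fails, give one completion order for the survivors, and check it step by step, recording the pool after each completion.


Minimum abort set: task-2.
Key observation: no ordering could ever have run task-3 before the abort of task-2; with (1, 2, 1) back in the pool it fits at step 4.
Minimality: the empty abort set fails — the state is deadlocked as it stands.
The survivors complete as task-4, task-0, task-1, task-3, task-8. Verifying each step (starting from the post-abort pool):
  pool = (1, 4, 3)
  task-4: need (1, 2, 0) fits (1, 4, 3); releases (2, 0, 2), pool now (3, 4, 5)
  task-0: need (0, 1, 0) fits (3, 4, 5); releases (1, 0, 1), pool now (4, 4, 6)
  task-1: need (1, 1, 2) fits (4, 4, 6); releases (0, 0, 1), pool now (4, 4, 7)
  task-3: need (3, 0, 7) fits (4, 4, 7); releases (2, 0, 1), pool now (6, 4, 8)
  task-8: need (3, 2, 6) fits (6, 4, 8); releases (0, 1, 0), pool now (6, 5, 8)


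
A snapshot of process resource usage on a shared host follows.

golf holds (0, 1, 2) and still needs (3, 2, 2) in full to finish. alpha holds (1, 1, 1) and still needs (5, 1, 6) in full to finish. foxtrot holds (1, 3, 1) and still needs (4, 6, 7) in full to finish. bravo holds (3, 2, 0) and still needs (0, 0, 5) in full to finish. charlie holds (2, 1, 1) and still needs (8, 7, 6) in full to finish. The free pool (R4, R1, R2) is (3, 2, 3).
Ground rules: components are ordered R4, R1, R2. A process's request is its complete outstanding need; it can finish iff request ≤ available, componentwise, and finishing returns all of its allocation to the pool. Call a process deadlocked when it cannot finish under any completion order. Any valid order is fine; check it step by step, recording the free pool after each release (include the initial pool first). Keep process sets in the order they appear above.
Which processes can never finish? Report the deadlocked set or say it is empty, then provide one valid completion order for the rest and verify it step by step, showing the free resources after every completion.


Deadlocked: alpha, foxtrot and charlie.
Key observation: R2 is the bottleneck — with golf, bravo done the pool holds (6, 5, 5), short of every remaining need.
One completion order for the rest: golf, bravo. Walking it through:
  pool = (3, 2, 3)
  golf: need (3, 2, 2) fits (3, 2, 3); releases (0, 1, 2), pool now (3, 3, 5)
  bravo: need (0, 0, 5) fits (3, 3, 5); releases (3, 2, 0), pool now (6, 5, 5)
The blocked processes can never fit:
  blocked: alpha wants (5, 1, 6), pool (6, 5, 5) — not enough R2
  blocked: foxtrot wants (4, 6, 7), pool (6, 5, 5) — not enough R1 and R2
  blocked: charlie wants (8, 7, 6), pool (6, 5, 5) — not enough R4, R1 and R2


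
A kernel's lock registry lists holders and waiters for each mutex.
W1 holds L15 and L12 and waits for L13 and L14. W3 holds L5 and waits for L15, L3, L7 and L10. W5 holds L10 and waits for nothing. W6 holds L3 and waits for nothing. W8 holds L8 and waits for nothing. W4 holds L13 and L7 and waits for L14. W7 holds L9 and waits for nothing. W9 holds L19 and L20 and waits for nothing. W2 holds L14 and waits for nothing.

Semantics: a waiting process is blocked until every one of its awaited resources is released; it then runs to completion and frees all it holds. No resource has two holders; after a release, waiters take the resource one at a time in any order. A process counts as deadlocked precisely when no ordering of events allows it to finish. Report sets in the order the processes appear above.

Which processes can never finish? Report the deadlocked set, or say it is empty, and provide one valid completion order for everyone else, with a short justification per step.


Nothing here is deadlocked.
Key observation: the wait relation is loop-free; peeling off processes with no waits unwinds the whole state.
A valid finishing order for the others: W2, W4, W7, W5, W9, W1, W6, W3, W8.
Walking it through:
  W2: no waits; runs immediately, freeing L14
  W4 waits on L14 — all released -> runs and releases L13 and L7
  W7: no waits; runs immediately, freeing L9
  W5: no waits; runs immediately, freeing L10
  W9: no waits; runs immediately, freeing L19 and L20
  W1 waits on L13 and L14 — all released -> runs and releases L15 and L12
  W6: no waits; runs immediately, freeing L3
  W3 waits on L15, L3, L7 and L10 — all released -> runs and releases L5
  W8: no waits; runs immediately, freeing L8


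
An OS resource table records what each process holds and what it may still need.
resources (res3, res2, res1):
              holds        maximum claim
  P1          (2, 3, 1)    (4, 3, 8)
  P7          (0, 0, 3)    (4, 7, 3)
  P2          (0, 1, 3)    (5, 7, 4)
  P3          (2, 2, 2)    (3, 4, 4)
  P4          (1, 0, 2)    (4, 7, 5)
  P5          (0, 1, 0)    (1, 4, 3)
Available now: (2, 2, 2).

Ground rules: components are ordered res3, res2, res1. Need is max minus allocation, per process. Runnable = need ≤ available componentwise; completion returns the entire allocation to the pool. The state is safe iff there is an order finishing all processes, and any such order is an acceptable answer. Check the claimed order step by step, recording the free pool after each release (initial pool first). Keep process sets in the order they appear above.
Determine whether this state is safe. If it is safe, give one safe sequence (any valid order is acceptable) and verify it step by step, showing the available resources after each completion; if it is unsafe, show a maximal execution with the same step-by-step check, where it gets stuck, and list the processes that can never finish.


UNSAFE — no complete ordering exists.
Key observation: after P3, P5 the pool peaks at (4, 5, 4), and each blocked process is short somewhere: P1 on res1; P7 on res2; P2 on res3, res2; P4 on res2.
Going as far as possible: P3, P5; after that, nothing fits. Step-by-step check:
  pool = (2, 2, 2)
  P3 needs (1, 2, 2) <= (2, 2, 2) -> finishes; pool += (2, 2, 2) = (4, 4, 4)
  P5 needs (1, 3, 3) <= (4, 4, 4) -> finishes; pool += (0, 1, 0) = (4, 5, 4)
  blocked: P1 wants (2, 0, 7), pool (4, 5, 4) — not enough res1
  blocked: P7 wants (4, 7, 0), pool (4, 5, 4) — not enough res2
  blocked: P2 wants (5, 6, 1), pool (4, 5, 4) — not enough res3 and res2
  blocked: P4 wants (3, 7, 3), pool (4, 5, 4) — not enough res2
Processes that can never finish: P1, P7, P2 and P4.


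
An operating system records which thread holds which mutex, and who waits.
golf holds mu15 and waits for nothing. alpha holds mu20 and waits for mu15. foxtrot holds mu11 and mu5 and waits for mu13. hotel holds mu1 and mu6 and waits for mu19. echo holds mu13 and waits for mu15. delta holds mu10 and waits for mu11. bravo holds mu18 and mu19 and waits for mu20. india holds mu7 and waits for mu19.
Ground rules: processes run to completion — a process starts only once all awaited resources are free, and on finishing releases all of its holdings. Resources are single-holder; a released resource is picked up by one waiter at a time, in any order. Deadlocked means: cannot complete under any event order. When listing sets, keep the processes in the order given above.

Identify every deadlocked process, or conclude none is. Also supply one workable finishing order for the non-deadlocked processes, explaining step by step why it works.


The deadlocked set is empty.
Key observation: all waits point, directly or indirectly, at processes that can finish, so nothing is permanently blocked.
The rest can finish in the order golf, alpha, bravo, echo, foxtrot, delta, india, hotel.
Step-by-step check:
  run golf (it waits on nothing); releases mu15
  alpha: everything it awaited (mu15) is free; runs, freeing mu20
  bravo: everything it awaited (mu20) is free; runs, freeing mu18 and mu19
  echo: everything it awaited (mu15) is free; runs, freeing mu13
  foxtrot: everything it awaited (mu13) is free; runs, freeing mu11 and mu5
  delta: everything it awaited (mu11) is free; runs, freeing mu10
  india: everything it awaited (mu19) is free; runs, freeing mu7
  hotel: everything it awaited (mu19) is free; runs, freeing mu1 and mu6
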